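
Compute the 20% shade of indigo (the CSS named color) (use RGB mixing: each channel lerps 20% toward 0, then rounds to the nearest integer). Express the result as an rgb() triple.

rgb(60, 0, 104)

CSS indigo is rgb(75, 0, 130).
Lerp each channel 20% toward 0:
  R: 75 − 15 = 60 → 60
  G: 0 + 0.2×(0−0) = 0 + 0 = 0 → 0
  B: 130 − 26 = 104 → 104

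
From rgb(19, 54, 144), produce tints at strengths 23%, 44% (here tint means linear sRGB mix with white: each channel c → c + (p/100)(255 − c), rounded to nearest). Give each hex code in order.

#4964AA, #7B8EC1

23%: (19 + 54.28 = 73.28→73, 54 + 46.23 = 100.23→100, 144 + 25.53 = 169.53→170) → #4964AA
44%: (19 + 103.84 = 122.84→123, 54 + 88.44 = 142.44→142, 144 + 48.84 = 192.84→193) → #7B8EC1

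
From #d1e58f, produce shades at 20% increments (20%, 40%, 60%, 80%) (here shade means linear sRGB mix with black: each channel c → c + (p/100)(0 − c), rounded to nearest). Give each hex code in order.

#d1e58f is rgb(209, 229, 143).
20%: (209 − 41.8 = 167.2→167, 229 − 45.8 = 183.2→183, 143 − 28.6 = 114.4→114) → #a7b772
40%: (209 − 83.6 = 125.4→125, 229 − 91.6 = 137.4→137, 143 − 57.2 = 85.8→86) → #7d8956
60%: (209 − 125.4 = 83.6→84, 229 − 137.4 = 91.6→92, 143 − 85.8 = 57.2→57) → #545c39
80%: (209 − 167.2 = 41.8→42, 229 − 183.2 = 45.8→46, 143 − 114.4 = 28.6→29) → #2a2e1d

#a7b772, #7d8956, #545c39, #2a2e1d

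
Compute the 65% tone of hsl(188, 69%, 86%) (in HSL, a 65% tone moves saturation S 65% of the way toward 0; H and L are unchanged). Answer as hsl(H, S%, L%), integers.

hsl(188, 24%, 86%)

S moves 65% from 69 toward 0: 69 − 44.85 = 24.15 → 24.
H and L are unchanged.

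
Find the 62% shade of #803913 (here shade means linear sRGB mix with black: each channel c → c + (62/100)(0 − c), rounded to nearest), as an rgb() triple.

rgb(49, 22, 7)

#803913 is rgb(128, 57, 19).
Lerp each channel 62% toward 0:
  R: 128 + 0.62×(0−128) = 128 − 79.36 = 48.64 → 49
  G: 57 − 35.34 = 21.66 → 22
  B: 19 + 0.62×(0−19) = 19 − 11.78 = 7.22 → 7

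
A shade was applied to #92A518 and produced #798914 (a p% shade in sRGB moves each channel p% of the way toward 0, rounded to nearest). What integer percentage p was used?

17%

#92A518 is rgb(146, 165, 24); #798914 is rgb(121, 137, 20).
On the G channel (widest range): 137 ≈ 165 + (p/100)(0 − 165), so p ≈ 100×(137 − 165)/(0 − 165) = -2800/-165 = 16.97.
p = 17 reproduces all three channels after rounding.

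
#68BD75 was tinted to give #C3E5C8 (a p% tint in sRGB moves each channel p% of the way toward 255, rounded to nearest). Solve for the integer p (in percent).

#68BD75 is rgb(104, 189, 117); #C3E5C8 is rgb(195, 229, 200).
On the R channel (widest range): 195 ≈ 104 + (p/100)(255 − 104), so p ≈ 100×(195 − 104)/(255 − 104) = 9100/151 = 60.26.
p = 60 reproduces all three channels after rounding.

60%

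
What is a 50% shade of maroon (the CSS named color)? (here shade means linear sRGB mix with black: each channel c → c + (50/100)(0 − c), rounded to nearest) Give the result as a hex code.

#400000

CSS maroon is rgb(128, 0, 0).
A 50% shade moves each channel 50% toward 0:
  R: 128 + 0.5×(0−128) = 128 − 64 = 64 → 64
  G: 0 + 0.5×(0−0) = 0 + 0 = 0 → 0
  B: 0 + 0 = 0 → 0
rgb(64, 0, 0) = #400000.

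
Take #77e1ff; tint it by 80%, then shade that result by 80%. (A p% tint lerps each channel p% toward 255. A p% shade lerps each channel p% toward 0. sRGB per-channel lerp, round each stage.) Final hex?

#77e1ff is rgb(119, 225, 255).
An 80% tint moves each channel 80% toward 255:
  R: 119 + 0.8×(255−119) = 119 + 108.8 = 227.8 → 228
  G: 225 + 0.8×(255−225) = 225 + 24 = 249 → 249
  B: 255 + 0.8×(255−255) = 255 + 0 = 255 → 255
After the tint: rgb(228, 249, 255) = #e4f9ff.
Lerp each channel 80% toward 0:
  R: 228 − 182.4 = 45.6 → 46
  G: 249 + 0.8×(0−249) = 249 − 199.2 = 49.8 → 50
  B: 255 + 0.8×(0−255) = 255 − 204 = 51 → 51
rgb(46, 50, 51) = #2e3233.

#2e3233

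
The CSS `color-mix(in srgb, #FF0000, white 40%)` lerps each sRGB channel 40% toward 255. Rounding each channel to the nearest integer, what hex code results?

#FF0000 is rgb(255, 0, 0).
A 40% tint moves each channel 40% toward 255:
  R: 255 + 0 = 255 → 255
  G: 0 + 102 = 102 → 102
  B: 0 + 102 = 102 → 102
rgb(255, 102, 102) = #FF6666.

#FF6666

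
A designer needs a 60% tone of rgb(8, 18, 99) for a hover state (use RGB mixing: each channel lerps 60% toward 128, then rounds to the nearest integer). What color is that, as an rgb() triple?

Lerp each channel 60% toward 128:
  R: 8 + 0.6×(128−8) = 8 + 72 = 80 → 80
  G: 18 + 0.6×(128−18) = 18 + 66 = 84 → 84
  B: 99 + 0.6×(128−99) = 99 + 17.4 = 116.4 → 116

rgb(80, 84, 116)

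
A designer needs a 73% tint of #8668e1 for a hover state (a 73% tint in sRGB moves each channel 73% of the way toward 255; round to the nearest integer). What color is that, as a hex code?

#8668e1 is rgb(134, 104, 225).
Per channel, c → c + 0.73(255 − c):
  R: 134 + 0.73×(255−134) = 134 + 88.33 = 222.33 → 222
  G: 104 + 110.23 = 214.23 → 214
  B: 225 + 0.73×(255−225) = 225 + 21.9 = 246.9 → 247
rgb(222, 214, 247) = #ded6f7.

#ded6f7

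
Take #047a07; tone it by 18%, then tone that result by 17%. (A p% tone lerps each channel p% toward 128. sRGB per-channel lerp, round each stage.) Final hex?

#047a07 is rgb(4, 122, 7).
An 18% tone moves each channel 18% toward 128:
  R: 4 + 22.32 = 26.32 → 26
  G: 122 + 1.08 = 123.08 → 123
  B: 7 + 0.18×(128−7) = 7 + 21.78 = 28.78 → 29
After the tone: rgb(26, 123, 29) = #1a7b1d.
Lerp each channel 17% toward 128:
  R: 26 + 0.17×(128−26) = 26 + 17.34 = 43.34 → 43
  G: 123 + 0.17×(128−123) = 123 + 0.85 = 123.85 → 124
  B: 29 + 16.83 = 45.83 → 46
rgb(43, 124, 46) = #2b7c2e.

#2b7c2e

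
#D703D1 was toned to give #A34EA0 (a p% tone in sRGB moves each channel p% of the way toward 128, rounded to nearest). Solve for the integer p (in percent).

#D703D1 is rgb(215, 3, 209); #A34EA0 is rgb(163, 78, 160).
On the G channel (widest range): 78 ≈ 3 + (p/100)(128 − 3), so p ≈ 100×(78 − 3)/(128 − 3) = 7500/125 = 60.00.
p = 60 reproduces all three channels after rounding.

60%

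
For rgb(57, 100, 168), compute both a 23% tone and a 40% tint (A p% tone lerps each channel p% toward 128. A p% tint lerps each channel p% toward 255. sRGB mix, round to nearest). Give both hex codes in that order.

23% tone:
  R: 57 + 0.23×(128−57) = 57 + 16.33 = 73.33 → 73
  G: 100 + 6.44 = 106.44 → 106
  B: 168 + 0.23×(128−168) = 168 − 9.2 = 158.8 → 159
  → #496a9f
40% tint:
  R: 57 + 79.2 = 136.2 → 136
  G: 100 + 0.4×(255−100) = 100 + 62 = 162 → 162
  B: 168 + 34.8 = 202.8 → 203
  → #88a2cb

#496a9f, #88a2cb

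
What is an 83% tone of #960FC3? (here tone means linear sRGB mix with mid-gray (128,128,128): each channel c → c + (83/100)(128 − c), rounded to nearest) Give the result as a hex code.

#846D8B

#960FC3 is rgb(150, 15, 195).
Per channel, c → c + 0.83(128 − c):
  R: 150 − 18.26 = 131.74 → 132
  G: 15 + 0.83×(128−15) = 15 + 93.79 = 108.79 → 109
  B: 195 + 0.83×(128−195) = 195 − 55.61 = 139.39 → 139
rgb(132, 109, 139) = #846D8B.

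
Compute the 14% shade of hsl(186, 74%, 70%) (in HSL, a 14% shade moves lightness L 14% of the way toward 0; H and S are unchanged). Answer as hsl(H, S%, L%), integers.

L moves 14% from 70 toward 0: 70 − 9.8 = 60.2 → 60.
H and S are unchanged.

hsl(186, 74%, 60%)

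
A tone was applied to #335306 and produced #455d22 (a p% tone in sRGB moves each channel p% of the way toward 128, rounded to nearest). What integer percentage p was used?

#335306 is rgb(51, 83, 6); #455d22 is rgb(69, 93, 34).
On the B channel (widest range): 34 ≈ 6 + (p/100)(128 − 6), so p ≈ 100×(34 − 6)/(128 − 6) = 2800/122 = 22.95.
p = 23 reproduces all three channels after rounding.

23%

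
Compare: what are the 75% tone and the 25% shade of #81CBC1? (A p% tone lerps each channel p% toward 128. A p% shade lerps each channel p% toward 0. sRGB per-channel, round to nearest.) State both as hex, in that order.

#809390, #619891

#81CBC1 is rgb(129, 203, 193).
75% tone:
  R: 129 + 0.75×(128−129) = 129 − 0.75 = 128.25 → 128
  G: 203 + 0.75×(128−203) = 203 − 56.25 = 146.75 → 147
  B: 193 + 0.75×(128−193) = 193 − 48.75 = 144.25 → 144
  → #809390
25% shade:
  R: 129 − 32.25 = 96.75 → 97
  G: 203 − 50.75 = 152.25 → 152
  B: 193 + 0.25×(0−193) = 193 − 48.25 = 144.75 → 145
  → #619891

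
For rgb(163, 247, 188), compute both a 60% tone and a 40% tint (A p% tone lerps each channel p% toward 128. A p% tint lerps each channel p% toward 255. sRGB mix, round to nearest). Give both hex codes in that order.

60% tone:
  R: 163 − 21 = 142 → 142
  G: 247 − 71.4 = 175.6 → 176
  B: 188 − 36 = 152 → 152
  → #8EB098
40% tint:
  R: 163 + 36.8 = 199.8 → 200
  G: 247 + 0.4×(255−247) = 247 + 3.2 = 250.2 → 250
  B: 188 + 26.8 = 214.8 → 215
  → #C8FAD7

#8EB098, #C8FAD7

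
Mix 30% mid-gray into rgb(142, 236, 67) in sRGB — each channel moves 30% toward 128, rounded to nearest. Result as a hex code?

#8ACC55

Per channel, c → c + 0.3(128 − c):
  R: 142 + 0.3×(128−142) = 142 − 4.2 = 137.8 → 138
  G: 236 − 32.4 = 203.6 → 204
  B: 67 + 0.3×(128−67) = 67 + 18.3 = 85.3 → 85
rgb(138, 204, 85) = #8ACC55.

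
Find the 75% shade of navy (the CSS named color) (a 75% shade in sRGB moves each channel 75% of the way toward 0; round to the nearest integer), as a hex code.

#000020

CSS navy is rgb(0, 0, 128).
A 75% shade moves each channel 75% toward 0:
  R: 0 + 0 = 0 → 0
  G: 0 + 0 = 0 → 0
  B: 128 − 96 = 32 → 32
rgb(0, 0, 32) = #000020.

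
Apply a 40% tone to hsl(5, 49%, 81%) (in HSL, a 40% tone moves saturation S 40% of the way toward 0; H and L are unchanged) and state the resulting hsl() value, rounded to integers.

S moves 40% from 49 toward 0: 49 − 19.6 = 29.4 → 29.
H and L are unchanged.

hsl(5, 29%, 81%)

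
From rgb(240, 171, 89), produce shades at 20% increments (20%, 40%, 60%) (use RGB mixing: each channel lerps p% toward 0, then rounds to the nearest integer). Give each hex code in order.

20%: (240 − 48 = 192→192, 171 − 34.2 = 136.8→137, 89 − 17.8 = 71.2→71) → #c08947
40%: (240 − 96 = 144→144, 171 − 68.4 = 102.6→103, 89 − 35.6 = 53.4→53) → #906735
60%: (240 − 144 = 96→96, 171 − 102.6 = 68.4→68, 89 − 53.4 = 35.6→36) → #604424

#c08947, #906735, #604424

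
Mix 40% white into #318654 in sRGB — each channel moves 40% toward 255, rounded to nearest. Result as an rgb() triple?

#318654 is rgb(49, 134, 84).
A 40% tint moves each channel 40% toward 255:
  R: 49 + 0.4×(255−49) = 49 + 82.4 = 131.4 → 131
  G: 134 + 0.4×(255−134) = 134 + 48.4 = 182.4 → 182
  B: 84 + 0.4×(255−84) = 84 + 68.4 = 152.4 → 152

rgb(131, 182, 152)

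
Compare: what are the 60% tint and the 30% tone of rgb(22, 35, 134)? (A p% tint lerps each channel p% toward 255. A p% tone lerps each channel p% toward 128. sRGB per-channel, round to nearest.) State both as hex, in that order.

60% tint:
  R: 22 + 0.6×(255−22) = 22 + 139.8 = 161.8 → 162
  G: 35 + 0.6×(255−35) = 35 + 132 = 167 → 167
  B: 134 + 72.6 = 206.6 → 207
  → #a2a7cf
30% tone:
  R: 22 + 31.8 = 53.8 → 54
  G: 35 + 0.3×(128−35) = 35 + 27.9 = 62.9 → 63
  B: 134 + 0.3×(128−134) = 134 − 1.8 = 132.2 → 132
  → #363f84

#a2a7cf, #363f84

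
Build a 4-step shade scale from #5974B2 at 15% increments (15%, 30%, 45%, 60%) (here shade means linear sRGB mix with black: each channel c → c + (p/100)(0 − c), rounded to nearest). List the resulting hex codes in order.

#5974B2 is rgb(89, 116, 178).
15%: (89 − 13.35 = 75.65→76, 116 − 17.4 = 98.6→99, 178 − 26.7 = 151.3→151) → #4C6397
30%: (89 − 26.7 = 62.3→62, 116 − 34.8 = 81.2→81, 178 − 53.4 = 124.6→125) → #3E517D
45%: (89 − 40.05 = 48.95→49, 116 − 52.2 = 63.8→64, 178 − 80.1 = 97.9→98) → #314062
60%: (89 − 53.4 = 35.6→36, 116 − 69.6 = 46.4→46, 178 − 106.8 = 71.2→71) → #242E47

#4C6397, #3E517D, #314062, #242E47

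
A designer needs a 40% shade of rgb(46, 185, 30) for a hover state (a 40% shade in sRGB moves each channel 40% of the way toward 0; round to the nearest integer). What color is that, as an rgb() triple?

Lerp each channel 40% toward 0:
  R: 46 − 18.4 = 27.6 → 28
  G: 185 + 0.4×(0−185) = 185 − 74 = 111 → 111
  B: 30 + 0.4×(0−30) = 30 − 12 = 18 → 18

rgb(28, 111, 18)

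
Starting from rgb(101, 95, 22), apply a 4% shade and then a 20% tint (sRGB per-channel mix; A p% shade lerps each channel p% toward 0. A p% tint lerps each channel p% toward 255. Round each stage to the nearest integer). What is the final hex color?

A 4% shade moves each channel 4% toward 0:
  R: 101 + 0.04×(0−101) = 101 − 4.04 = 96.96 → 97
  G: 95 + 0.04×(0−95) = 95 − 3.8 = 91.2 → 91
  B: 22 + 0.04×(0−22) = 22 − 0.88 = 21.12 → 21
After the shade: rgb(97, 91, 21) = #615B15.
A 20% tint moves each channel 20% toward 255:
  R: 97 + 0.2×(255−97) = 97 + 31.6 = 128.6 → 129
  G: 91 + 0.2×(255−91) = 91 + 32.8 = 123.8 → 124
  B: 21 + 46.8 = 67.8 → 68
rgb(129, 124, 68) = #817C44.

#817C44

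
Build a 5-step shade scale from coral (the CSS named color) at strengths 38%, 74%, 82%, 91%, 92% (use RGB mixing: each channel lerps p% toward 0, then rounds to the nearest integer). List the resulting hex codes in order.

#9e4f32, #422115, #2e170e, #170b07, #140a06

CSS coral is rgb(255, 127, 80).
38%: (255 − 96.9 = 158.1→158, 127 − 48.26 = 78.74→79, 80 − 30.4 = 49.6→50) → #9e4f32
74%: (255 − 188.7 = 66.3→66, 127 − 93.98 = 33.02→33, 80 − 59.2 = 20.8→21) → #422115
82%: (255 − 209.1 = 45.9→46, 127 − 104.14 = 22.86→23, 80 − 65.6 = 14.4→14) → #2e170e
91%: (255 − 232.05 = 22.95→23, 127 − 115.57 = 11.43→11, 80 − 72.8 = 7.2→7) → #170b07
92%: (255 − 234.6 = 20.4→20, 127 − 116.84 = 10.16→10, 80 − 73.6 = 6.4→6) → #140a06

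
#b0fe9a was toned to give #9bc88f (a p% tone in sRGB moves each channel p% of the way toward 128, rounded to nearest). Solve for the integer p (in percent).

43%

#b0fe9a is rgb(176, 254, 154); #9bc88f is rgb(155, 200, 143).
On the G channel (widest range): 200 ≈ 254 + (p/100)(128 − 254), so p ≈ 100×(200 − 254)/(128 − 254) = -5400/-126 = 42.86.
p = 43 reproduces all three channels after rounding.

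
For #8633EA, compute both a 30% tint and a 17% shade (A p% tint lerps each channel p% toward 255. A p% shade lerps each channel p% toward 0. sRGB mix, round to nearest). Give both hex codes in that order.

#AA70F0, #6F2AC2

#8633EA is rgb(134, 51, 234).
30% tint:
  R: 134 + 0.3×(255−134) = 134 + 36.3 = 170.3 → 170
  G: 51 + 0.3×(255−51) = 51 + 61.2 = 112.2 → 112
  B: 234 + 0.3×(255−234) = 234 + 6.3 = 240.3 → 240
  → #AA70F0
17% shade:
  R: 134 + 0.17×(0−134) = 134 − 22.78 = 111.22 → 111
  G: 51 + 0.17×(0−51) = 51 − 8.67 = 42.33 → 42
  B: 234 + 0.17×(0−234) = 234 − 39.78 = 194.22 → 194
  → #6F2AC2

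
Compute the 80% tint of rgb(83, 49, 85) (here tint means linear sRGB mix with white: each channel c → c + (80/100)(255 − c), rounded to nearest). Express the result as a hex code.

#DDD6DD

Per channel, c → c + 0.8(255 − c):
  R: 83 + 0.8×(255−83) = 83 + 137.6 = 220.6 → 221
  G: 49 + 0.8×(255−49) = 49 + 164.8 = 213.8 → 214
  B: 85 + 136 = 221 → 221
rgb(221, 214, 221) = #DDD6DD.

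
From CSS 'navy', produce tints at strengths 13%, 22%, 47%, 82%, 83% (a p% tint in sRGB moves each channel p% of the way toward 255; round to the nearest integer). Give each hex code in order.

CSS navy is rgb(0, 0, 128).
13%: (0 + 33.15 = 33.15→33, 0 + 33.15 = 33.15→33, 128 + 16.51 = 144.51→145) → #212191
22%: (0 + 56.1 = 56.1→56, 0 + 56.1 = 56.1→56, 128 + 27.94 = 155.94→156) → #38389c
47%: (0 + 119.85 = 119.85→120, 0 + 119.85 = 119.85→120, 128 + 59.69 = 187.69→188) → #7878bc
82%: (0 + 209.1 = 209.1→209, 0 + 209.1 = 209.1→209, 128 + 104.14 = 232.14→232) → #d1d1e8
83%: (0 + 211.65 = 211.65→212, 0 + 211.65 = 211.65→212, 128 + 105.41 = 233.41→233) → #d4d4e9

#212191, #38389c, #7878bc, #d1d1e8, #d4d4e9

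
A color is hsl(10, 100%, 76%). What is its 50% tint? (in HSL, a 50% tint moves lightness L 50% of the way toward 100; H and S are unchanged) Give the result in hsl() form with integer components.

hsl(10, 100%, 88%)

L moves 50% from 76 toward 100: 76 + 12 = 88 → 88.
H and S are unchanged.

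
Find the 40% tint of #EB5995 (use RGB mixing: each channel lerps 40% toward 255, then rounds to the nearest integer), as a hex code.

#F39BBF

#EB5995 is rgb(235, 89, 149).
Per channel, c → c + 0.4(255 − c):
  R: 235 + 8 = 243 → 243
  G: 89 + 0.4×(255−89) = 89 + 66.4 = 155.4 → 155
  B: 149 + 42.4 = 191.4 → 191
rgb(243, 155, 191) = #F39BBF.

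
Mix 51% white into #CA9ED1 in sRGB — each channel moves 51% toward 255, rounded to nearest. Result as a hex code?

#CA9ED1 is rgb(202, 158, 209).
Lerp each channel 51% toward 255:
  R: 202 + 27.03 = 229.03 → 229
  G: 158 + 0.51×(255−158) = 158 + 49.47 = 207.47 → 207
  B: 209 + 0.51×(255−209) = 209 + 23.46 = 232.46 → 232
rgb(229, 207, 232) = #E5CFE8.

#E5CFE8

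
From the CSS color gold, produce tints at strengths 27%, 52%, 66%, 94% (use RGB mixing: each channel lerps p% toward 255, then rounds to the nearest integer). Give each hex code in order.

CSS gold is rgb(255, 215, 0).
27%: (255→255, 215 + 10.8 = 225.8→226, 0 + 68.85 = 68.85→69) → #ffe245
52%: (255→255, 215 + 20.8 = 235.8→236, 0 + 132.6 = 132.6→133) → #ffec85
66%: (255→255, 215 + 26.4 = 241.4→241, 0 + 168.3 = 168.3→168) → #fff1a8
94%: (255→255, 215 + 37.6 = 252.6→253, 0 + 239.7 = 239.7→240) → #fffdf0

#ffe245, #ffec85, #fff1a8, #fffdf0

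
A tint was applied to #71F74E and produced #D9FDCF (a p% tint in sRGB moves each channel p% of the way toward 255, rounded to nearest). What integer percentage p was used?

73%

#71F74E is rgb(113, 247, 78); #D9FDCF is rgb(217, 253, 207).
On the B channel (widest range): 207 ≈ 78 + (p/100)(255 − 78), so p ≈ 100×(207 − 78)/(255 − 78) = 12900/177 = 72.88.
p = 73 reproduces all three channels after rounding.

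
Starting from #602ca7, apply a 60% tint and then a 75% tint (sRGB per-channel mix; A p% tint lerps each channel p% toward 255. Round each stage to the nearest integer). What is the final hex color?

#602ca7 is rgb(96, 44, 167).
A 60% tint moves each channel 60% toward 255:
  R: 96 + 95.4 = 191.4 → 191
  G: 44 + 126.6 = 170.6 → 171
  B: 167 + 52.8 = 219.8 → 220
After the tint: rgb(191, 171, 220) = #bfabdc.
Lerp each channel 75% toward 255:
  R: 191 + 48 = 239 → 239
  G: 171 + 0.75×(255−171) = 171 + 63 = 234 → 234
  B: 220 + 0.75×(255−220) = 220 + 26.25 = 246.25 → 246
rgb(239, 234, 246) = #efeaf6.

#efeaf6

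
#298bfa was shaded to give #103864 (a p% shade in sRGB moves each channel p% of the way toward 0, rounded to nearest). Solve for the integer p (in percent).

60%

#298bfa is rgb(41, 139, 250); #103864 is rgb(16, 56, 100).
On the B channel (widest range): 100 ≈ 250 + (p/100)(0 − 250), so p ≈ 100×(100 − 250)/(0 − 250) = -15000/-250 = 60.00.
p = 60 reproduces all three channels after rounding.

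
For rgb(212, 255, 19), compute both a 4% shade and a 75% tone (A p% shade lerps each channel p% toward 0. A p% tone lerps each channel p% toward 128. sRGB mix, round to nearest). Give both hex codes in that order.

4% shade:
  R: 212 + 0.04×(0−212) = 212 − 8.48 = 203.52 → 204
  G: 255 − 10.2 = 244.8 → 245
  B: 19 − 0.76 = 18.24 → 18
  → #CCF512
75% tone:
  R: 212 + 0.75×(128−212) = 212 − 63 = 149 → 149
  G: 255 − 95.25 = 159.75 → 160
  B: 19 + 0.75×(128−19) = 19 + 81.75 = 100.75 → 101
  → #95A065

#CCF512, #95A065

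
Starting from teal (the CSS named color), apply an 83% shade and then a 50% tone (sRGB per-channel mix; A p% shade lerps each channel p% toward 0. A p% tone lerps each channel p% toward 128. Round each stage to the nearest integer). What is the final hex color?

#404b4b

CSS teal is rgb(0, 128, 128).
Lerp each channel 83% toward 0:
  R: 0 + 0 = 0 → 0
  G: 128 + 0.83×(0−128) = 128 − 106.24 = 21.76 → 22
  B: 128 + 0.83×(0−128) = 128 − 106.24 = 21.76 → 22
After the shade: rgb(0, 22, 22) = #001616.
A 50% tone moves each channel 50% toward 128:
  R: 0 + 0.5×(128−0) = 0 + 64 = 64 → 64
  G: 22 + 53 = 75 → 75
  B: 22 + 53 = 75 → 75
rgb(64, 75, 75) = #404b4b.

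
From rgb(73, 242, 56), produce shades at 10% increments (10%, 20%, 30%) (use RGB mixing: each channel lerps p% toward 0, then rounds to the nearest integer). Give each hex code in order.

10%: (73 − 7.3 = 65.7→66, 242 − 24.2 = 217.8→218, 56 − 5.6 = 50.4→50) → #42DA32
20%: (73 − 14.6 = 58.4→58, 242 − 48.4 = 193.6→194, 56 − 11.2 = 44.8→45) → #3AC22D
30%: (73 − 21.9 = 51.1→51, 242 − 72.6 = 169.4→169, 56 − 16.8 = 39.2→39) → #33A927

#42DA32, #3AC22D, #33A927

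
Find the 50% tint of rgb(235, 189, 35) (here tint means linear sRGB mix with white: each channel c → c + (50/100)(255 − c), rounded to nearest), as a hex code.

#f5de91

Per channel, c → c + 0.5(255 − c):
  R: 235 + 10 = 245 → 245
  G: 189 + 0.5×(255−189) = 189 + 33 = 222 → 222
  B: 35 + 110 = 145 → 145
rgb(245, 222, 145) = #f5de91.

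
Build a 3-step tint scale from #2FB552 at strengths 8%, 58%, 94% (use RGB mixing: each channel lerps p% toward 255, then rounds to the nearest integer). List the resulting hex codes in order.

#2FB552 is rgb(47, 181, 82).
8%: (47 + 16.64 = 63.64→64, 181 + 5.92 = 186.92→187, 82 + 13.84 = 95.84→96) → #40BB60
58%: (47 + 120.64 = 167.64→168, 181 + 42.92 = 223.92→224, 82 + 100.34 = 182.34→182) → #A8E0B6
94%: (47 + 195.52 = 242.52→243, 181 + 69.56 = 250.56→251, 82 + 162.62 = 244.62→245) → #F3FBF5

#40BB60, #A8E0B6, #F3FBF5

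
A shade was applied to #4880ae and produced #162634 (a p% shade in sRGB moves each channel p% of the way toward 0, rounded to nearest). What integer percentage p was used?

#4880ae is rgb(72, 128, 174); #162634 is rgb(22, 38, 52).
On the B channel (widest range): 52 ≈ 174 + (p/100)(0 − 174), so p ≈ 100×(52 − 174)/(0 − 174) = -12200/-174 = 70.11.
p = 70 reproduces all three channels after rounding.

70%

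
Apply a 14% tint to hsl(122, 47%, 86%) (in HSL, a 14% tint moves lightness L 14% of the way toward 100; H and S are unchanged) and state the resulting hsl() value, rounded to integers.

hsl(122, 47%, 88%)

L moves 14% from 86 toward 100: 86 + 1.96 = 87.96 → 88.
H and S are unchanged.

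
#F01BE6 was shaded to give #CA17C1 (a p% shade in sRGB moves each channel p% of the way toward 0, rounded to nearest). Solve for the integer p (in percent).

#F01BE6 is rgb(240, 27, 230); #CA17C1 is rgb(202, 23, 193).
On the R channel (widest range): 202 ≈ 240 + (p/100)(0 − 240), so p ≈ 100×(202 − 240)/(0 − 240) = -3800/-240 = 15.83.
p = 16 reproduces all three channels after rounding.

16%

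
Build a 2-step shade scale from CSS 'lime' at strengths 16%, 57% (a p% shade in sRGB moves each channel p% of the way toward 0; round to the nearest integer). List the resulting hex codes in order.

CSS lime is rgb(0, 255, 0).
16%: (0→0, 255 − 40.8 = 214.2→214, 0→0) → #00D600
57%: (0→0, 255 − 145.35 = 109.65→110, 0→0) → #006E00

#00D600, #006E00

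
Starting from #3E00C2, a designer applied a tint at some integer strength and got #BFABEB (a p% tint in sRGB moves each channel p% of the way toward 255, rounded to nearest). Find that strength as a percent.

67%

#3E00C2 is rgb(62, 0, 194); #BFABEB is rgb(191, 171, 235).
On the G channel (widest range): 171 ≈ 0 + (p/100)(255 − 0), so p ≈ 100×(171 − 0)/(255 − 0) = 17100/255 = 67.06.
p = 67 reproduces all three channels after rounding.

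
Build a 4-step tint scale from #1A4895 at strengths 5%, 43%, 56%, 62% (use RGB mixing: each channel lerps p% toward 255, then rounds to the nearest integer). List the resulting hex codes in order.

#25519A, #7C97C3, #9AAED0, #A8B9D7

#1A4895 is rgb(26, 72, 149).
5%: (26 + 11.45 = 37.45→37, 72 + 9.15 = 81.15→81, 149 + 5.3 = 154.3→154) → #25519A
43%: (26 + 98.47 = 124.47→124, 72 + 78.69 = 150.69→151, 149 + 45.58 = 194.58→195) → #7C97C3
56%: (26 + 128.24 = 154.24→154, 72 + 102.48 = 174.48→174, 149 + 59.36 = 208.36→208) → #9AAED0
62%: (26 + 141.98 = 167.98→168, 72 + 113.46 = 185.46→185, 149 + 65.72 = 214.72→215) → #A8B9D7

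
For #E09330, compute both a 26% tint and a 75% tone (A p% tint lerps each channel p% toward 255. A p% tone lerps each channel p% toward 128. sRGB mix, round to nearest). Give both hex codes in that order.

#E8AF66, #98856C

#E09330 is rgb(224, 147, 48).
26% tint:
  R: 224 + 8.06 = 232.06 → 232
  G: 147 + 28.08 = 175.08 → 175
  B: 48 + 0.26×(255−48) = 48 + 53.82 = 101.82 → 102
  → #E8AF66
75% tone:
  R: 224 − 72 = 152 → 152
  G: 147 + 0.75×(128−147) = 147 − 14.25 = 132.75 → 133
  B: 48 + 60 = 108 → 108
  → #98856C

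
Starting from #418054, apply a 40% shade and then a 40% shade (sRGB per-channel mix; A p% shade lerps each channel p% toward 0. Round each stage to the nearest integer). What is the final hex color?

#172E1E

#418054 is rgb(65, 128, 84).
Lerp each channel 40% toward 0:
  R: 65 + 0.4×(0−65) = 65 − 26 = 39 → 39
  G: 128 − 51.2 = 76.8 → 77
  B: 84 − 33.6 = 50.4 → 50
After the shade: rgb(39, 77, 50) = #274D32.
Per channel, c → c + 0.4(0 − c):
  R: 39 + 0.4×(0−39) = 39 − 15.6 = 23.4 → 23
  G: 77 − 30.8 = 46.2 → 46
  B: 50 + 0.4×(0−50) = 50 − 20 = 30 → 30
rgb(23, 46, 30) = #172E1E.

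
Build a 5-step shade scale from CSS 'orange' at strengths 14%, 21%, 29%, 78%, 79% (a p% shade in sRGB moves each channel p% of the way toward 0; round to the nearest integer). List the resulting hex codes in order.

CSS orange is rgb(255, 165, 0).
14%: (255 − 35.7 = 219.3→219, 165 − 23.1 = 141.9→142, 0→0) → #DB8E00
21%: (255 − 53.55 = 201.45→201, 165 − 34.65 = 130.35→130, 0→0) → #C98200
29%: (255 − 73.95 = 181.05→181, 165 − 47.85 = 117.15→117, 0→0) → #B57500
78%: (255 − 198.9 = 56.1→56, 165 − 128.7 = 36.3→36, 0→0) → #382400
79%: (255 − 201.45 = 53.55→54, 165 − 130.35 = 34.65→35, 0→0) → #362300

#DB8E00, #C98200, #B57500, #382400, #362300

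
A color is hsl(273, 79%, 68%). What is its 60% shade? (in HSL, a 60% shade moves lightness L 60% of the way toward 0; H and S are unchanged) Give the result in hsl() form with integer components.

L moves 60% from 68 toward 0: 68 − 40.8 = 27.2 → 27.
H and S are unchanged.

hsl(273, 79%, 27%)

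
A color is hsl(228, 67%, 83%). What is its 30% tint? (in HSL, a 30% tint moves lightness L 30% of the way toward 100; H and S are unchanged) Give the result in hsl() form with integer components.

L moves 30% from 83 toward 100: 83 + 5.1 = 88.1 → 88.
H and S are unchanged.

hsl(228, 67%, 88%)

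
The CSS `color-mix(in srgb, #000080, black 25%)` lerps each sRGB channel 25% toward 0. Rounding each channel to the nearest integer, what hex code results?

#000080 is rgb(0, 0, 128).
Lerp each channel 25% toward 0:
  R: 0 + 0.25×(0−0) = 0 + 0 = 0 → 0
  G: 0 + 0 = 0 → 0
  B: 128 + 0.25×(0−128) = 128 − 32 = 96 → 96
rgb(0, 0, 96) = #000060.

#000060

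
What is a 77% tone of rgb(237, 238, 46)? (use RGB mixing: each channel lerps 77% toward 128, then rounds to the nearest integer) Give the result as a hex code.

A 77% tone moves each channel 77% toward 128:
  R: 237 − 83.93 = 153.07 → 153
  G: 238 + 0.77×(128−238) = 238 − 84.7 = 153.3 → 153
  B: 46 + 63.14 = 109.14 → 109
rgb(153, 153, 109) = #99996D.

#99996D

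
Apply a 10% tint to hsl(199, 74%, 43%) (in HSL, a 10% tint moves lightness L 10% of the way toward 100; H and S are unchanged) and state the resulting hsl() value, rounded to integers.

hsl(199, 74%, 49%)

L moves 10% from 43 toward 100: 43 + 5.7 = 48.7 → 49.
H and S are unchanged.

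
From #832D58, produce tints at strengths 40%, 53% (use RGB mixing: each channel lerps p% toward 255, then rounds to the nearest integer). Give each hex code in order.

#B5819B, #C59CB1

#832D58 is rgb(131, 45, 88).
40%: (131 + 49.6 = 180.6→181, 45 + 84 = 129→129, 88 + 66.8 = 154.8→155) → #B5819B
53%: (131 + 65.72 = 196.72→197, 45 + 111.3 = 156.3→156, 88 + 88.51 = 176.51→177) → #C59CB1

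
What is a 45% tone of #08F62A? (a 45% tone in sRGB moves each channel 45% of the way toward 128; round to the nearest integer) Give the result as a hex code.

#3EC151

#08F62A is rgb(8, 246, 42).
Lerp each channel 45% toward 128:
  R: 8 + 54 = 62 → 62
  G: 246 + 0.45×(128−246) = 246 − 53.1 = 192.9 → 193
  B: 42 + 0.45×(128−42) = 42 + 38.7 = 80.7 → 81
rgb(62, 193, 81) = #3EC151.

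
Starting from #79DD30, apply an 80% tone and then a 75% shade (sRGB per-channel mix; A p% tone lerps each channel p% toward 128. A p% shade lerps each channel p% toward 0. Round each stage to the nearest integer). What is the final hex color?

#79DD30 is rgb(121, 221, 48).
An 80% tone moves each channel 80% toward 128:
  R: 121 + 5.6 = 126.6 → 127
  G: 221 − 74.4 = 146.6 → 147
  B: 48 + 0.8×(128−48) = 48 + 64 = 112 → 112
After the tone: rgb(127, 147, 112) = #7F9370.
A 75% shade moves each channel 75% toward 0:
  R: 127 − 95.25 = 31.75 → 32
  G: 147 + 0.75×(0−147) = 147 − 110.25 = 36.75 → 37
  B: 112 + 0.75×(0−112) = 112 − 84 = 28 → 28
rgb(32, 37, 28) = #20251C.

#20251C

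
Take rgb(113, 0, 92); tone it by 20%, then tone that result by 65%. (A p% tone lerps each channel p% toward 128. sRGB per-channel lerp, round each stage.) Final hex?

Per channel, c → c + 0.2(128 − c):
  R: 113 + 0.2×(128−113) = 113 + 3 = 116 → 116
  G: 0 + 25.6 = 25.6 → 26
  B: 92 + 7.2 = 99.2 → 99
After the tone: rgb(116, 26, 99) = #741A63.
Lerp each channel 65% toward 128:
  R: 116 + 7.8 = 123.8 → 124
  G: 26 + 0.65×(128−26) = 26 + 66.3 = 92.3 → 92
  B: 99 + 18.85 = 117.85 → 118
rgb(124, 92, 118) = #7C5C76.

#7C5C76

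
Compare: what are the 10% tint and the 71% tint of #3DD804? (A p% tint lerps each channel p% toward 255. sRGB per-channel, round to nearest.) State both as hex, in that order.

#50DC1D, #C7F4B6

#3DD804 is rgb(61, 216, 4).
10% tint:
  R: 61 + 0.1×(255−61) = 61 + 19.4 = 80.4 → 80
  G: 216 + 3.9 = 219.9 → 220
  B: 4 + 25.1 = 29.1 → 29
  → #50DC1D
71% tint:
  R: 61 + 0.71×(255−61) = 61 + 137.74 = 198.74 → 199
  G: 216 + 27.69 = 243.69 → 244
  B: 4 + 0.71×(255−4) = 4 + 178.21 = 182.21 → 182
  → #C7F4B6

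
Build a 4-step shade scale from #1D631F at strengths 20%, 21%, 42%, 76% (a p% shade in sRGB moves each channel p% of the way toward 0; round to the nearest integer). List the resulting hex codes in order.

#174F19, #174E18, #113912, #071807

#1D631F is rgb(29, 99, 31).
20%: (29 − 5.8 = 23.2→23, 99 − 19.8 = 79.2→79, 31 − 6.2 = 24.8→25) → #174F19
21%: (29 − 6.09 = 22.91→23, 99 − 20.79 = 78.21→78, 31 − 6.51 = 24.49→24) → #174E18
42%: (29 − 12.18 = 16.82→17, 99 − 41.58 = 57.42→57, 31 − 13.02 = 17.98→18) → #113912
76%: (29 − 22.04 = 6.96→7, 99 − 75.24 = 23.76→24, 31 − 23.56 = 7.44→7) → #071807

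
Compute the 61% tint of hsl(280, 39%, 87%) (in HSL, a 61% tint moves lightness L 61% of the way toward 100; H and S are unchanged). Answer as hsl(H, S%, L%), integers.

hsl(280, 39%, 95%)

L moves 61% from 87 toward 100: 87 + 7.93 = 94.93 → 95.
H and S are unchanged.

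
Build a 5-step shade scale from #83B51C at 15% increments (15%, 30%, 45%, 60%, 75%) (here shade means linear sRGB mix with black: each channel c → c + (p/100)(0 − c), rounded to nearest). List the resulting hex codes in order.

#83B51C is rgb(131, 181, 28).
15%: (131 − 19.65 = 111.35→111, 181 − 27.15 = 153.85→154, 28 − 4.2 = 23.8→24) → #6F9A18
30%: (131 − 39.3 = 91.7→92, 181 − 54.3 = 126.7→127, 28 − 8.4 = 19.6→20) → #5C7F14
45%: (131 − 58.95 = 72.05→72, 181 − 81.45 = 99.55→100, 28 − 12.6 = 15.4→15) → #48640F
60%: (131 − 78.6 = 52.4→52, 181 − 108.6 = 72.4→72, 28 − 16.8 = 11.2→11) → #34480B
75%: (131 − 98.25 = 32.75→33, 181 − 135.75 = 45.25→45, 28 − 21 = 7→7) → #212D07

#6F9A18, #5C7F14, #48640F, #34480B, #212D07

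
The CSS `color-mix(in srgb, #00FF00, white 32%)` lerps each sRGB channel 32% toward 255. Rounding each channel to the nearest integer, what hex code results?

#52FF52

#00FF00 is rgb(0, 255, 0).
Per channel, c → c + 0.32(255 − c):
  R: 0 + 0.32×(255−0) = 0 + 81.6 = 81.6 → 82
  G: 255 + 0.32×(255−255) = 255 + 0 = 255 → 255
  B: 0 + 0.32×(255−0) = 0 + 81.6 = 81.6 → 82
rgb(82, 255, 82) = #52FF52.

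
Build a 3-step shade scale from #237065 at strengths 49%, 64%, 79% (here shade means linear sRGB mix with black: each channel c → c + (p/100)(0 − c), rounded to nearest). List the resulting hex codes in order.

#123934, #0d2824, #071815

#237065 is rgb(35, 112, 101).
49%: (35 − 17.15 = 17.85→18, 112 − 54.88 = 57.12→57, 101 − 49.49 = 51.51→52) → #123934
64%: (35 − 22.4 = 12.6→13, 112 − 71.68 = 40.32→40, 101 − 64.64 = 36.36→36) → #0d2824
79%: (35 − 27.65 = 7.35→7, 112 − 88.48 = 23.52→24, 101 − 79.79 = 21.21→21) → #071815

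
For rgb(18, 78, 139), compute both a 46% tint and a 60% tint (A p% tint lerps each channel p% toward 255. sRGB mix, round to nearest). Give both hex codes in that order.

#7F9FC0, #A0B8D1

46% tint:
  R: 18 + 0.46×(255−18) = 18 + 109.02 = 127.02 → 127
  G: 78 + 81.42 = 159.42 → 159
  B: 139 + 0.46×(255−139) = 139 + 53.36 = 192.36 → 192
  → #7F9FC0
60% tint:
  R: 18 + 0.6×(255−18) = 18 + 142.2 = 160.2 → 160
  G: 78 + 106.2 = 184.2 → 184
  B: 139 + 69.6 = 208.6 → 209
  → #A0B8D1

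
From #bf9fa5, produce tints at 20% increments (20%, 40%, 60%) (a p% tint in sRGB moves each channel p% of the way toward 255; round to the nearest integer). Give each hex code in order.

#ccb2b7, #d9c5c9, #e5d9db

#bf9fa5 is rgb(191, 159, 165).
20%: (191 + 12.8 = 203.8→204, 159 + 19.2 = 178.2→178, 165 + 18 = 183→183) → #ccb2b7
40%: (191 + 25.6 = 216.6→217, 159 + 38.4 = 197.4→197, 165 + 36 = 201→201) → #d9c5c9
60%: (191 + 38.4 = 229.4→229, 159 + 57.6 = 216.6→217, 165 + 54 = 219→219) → #e5d9db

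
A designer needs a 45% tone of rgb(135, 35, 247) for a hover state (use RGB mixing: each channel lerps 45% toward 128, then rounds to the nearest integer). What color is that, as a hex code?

A 45% tone moves each channel 45% toward 128:
  R: 135 − 3.15 = 131.85 → 132
  G: 35 + 0.45×(128−35) = 35 + 41.85 = 76.85 → 77
  B: 247 + 0.45×(128−247) = 247 − 53.55 = 193.45 → 193
rgb(132, 77, 193) = #844DC1.

#844DC1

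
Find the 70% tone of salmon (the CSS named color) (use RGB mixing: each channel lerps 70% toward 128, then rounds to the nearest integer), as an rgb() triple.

rgb(165, 128, 124)

CSS salmon is rgb(250, 128, 114).
A 70% tone moves each channel 70% toward 128:
  R: 250 − 85.4 = 164.6 → 165
  G: 128 + 0 = 128 → 128
  B: 114 + 0.7×(128−114) = 114 + 9.8 = 123.8 → 124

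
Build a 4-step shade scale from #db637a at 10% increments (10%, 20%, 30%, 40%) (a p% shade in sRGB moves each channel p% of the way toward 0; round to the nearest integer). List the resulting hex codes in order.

#db637a is rgb(219, 99, 122).
10%: (219 − 21.9 = 197.1→197, 99 − 9.9 = 89.1→89, 122 − 12.2 = 109.8→110) → #c5596e
20%: (219 − 43.8 = 175.2→175, 99 − 19.8 = 79.2→79, 122 − 24.4 = 97.6→98) → #af4f62
30%: (219 − 65.7 = 153.3→153, 99 − 29.7 = 69.3→69, 122 − 36.6 = 85.4→85) → #994555
40%: (219 − 87.6 = 131.4→131, 99 − 39.6 = 59.4→59, 122 − 48.8 = 73.2→73) → #833b49

#c5596e, #af4f62, #994555, #833b49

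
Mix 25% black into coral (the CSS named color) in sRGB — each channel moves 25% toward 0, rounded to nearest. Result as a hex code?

#bf5f3c

CSS coral is rgb(255, 127, 80).
Per channel, c → c + 0.25(0 − c):
  R: 255 + 0.25×(0−255) = 255 − 63.75 = 191.25 → 191
  G: 127 + 0.25×(0−127) = 127 − 31.75 = 95.25 → 95
  B: 80 + 0.25×(0−80) = 80 − 20 = 60 → 60
rgb(191, 95, 60) = #bf5f3c.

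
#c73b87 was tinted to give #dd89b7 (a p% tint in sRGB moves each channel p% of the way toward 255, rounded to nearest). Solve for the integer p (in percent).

#c73b87 is rgb(199, 59, 135); #dd89b7 is rgb(221, 137, 183).
On the G channel (widest range): 137 ≈ 59 + (p/100)(255 − 59), so p ≈ 100×(137 − 59)/(255 − 59) = 7800/196 = 39.80.
p = 40 reproduces all three channels after rounding.

40%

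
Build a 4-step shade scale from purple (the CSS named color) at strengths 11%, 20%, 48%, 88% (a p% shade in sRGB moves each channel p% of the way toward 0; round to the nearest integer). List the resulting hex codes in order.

#720072, #660066, #430043, #0f000f

CSS purple is rgb(128, 0, 128).
11%: (128 − 14.08 = 113.92→114, 0→0, 128 − 14.08 = 113.92→114) → #720072
20%: (128 − 25.6 = 102.4→102, 0→0, 128 − 25.6 = 102.4→102) → #660066
48%: (128 − 61.44 = 66.56→67, 0→0, 128 − 61.44 = 66.56→67) → #430043
88%: (128 − 112.64 = 15.36→15, 0→0, 128 − 112.64 = 15.36→15) → #0f000f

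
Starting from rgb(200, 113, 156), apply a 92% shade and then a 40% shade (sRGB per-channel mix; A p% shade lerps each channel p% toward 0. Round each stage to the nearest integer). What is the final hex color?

Per channel, c → c + 0.92(0 − c):
  R: 200 + 0.92×(0−200) = 200 − 184 = 16 → 16
  G: 113 + 0.92×(0−113) = 113 − 103.96 = 9.04 → 9
  B: 156 − 143.52 = 12.48 → 12
After the shade: rgb(16, 9, 12) = #10090C.
Lerp each channel 40% toward 0:
  R: 16 + 0.4×(0−16) = 16 − 6.4 = 9.6 → 10
  G: 9 + 0.4×(0−9) = 9 − 3.6 = 5.4 → 5
  B: 12 + 0.4×(0−12) = 12 − 4.8 = 7.2 → 7
rgb(10, 5, 7) = #0A0507.

#0A0507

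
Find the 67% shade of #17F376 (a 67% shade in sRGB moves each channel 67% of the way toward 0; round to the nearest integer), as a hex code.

#17F376 is rgb(23, 243, 118).
Lerp each channel 67% toward 0:
  R: 23 + 0.67×(0−23) = 23 − 15.41 = 7.59 → 8
  G: 243 − 162.81 = 80.19 → 80
  B: 118 + 0.67×(0−118) = 118 − 79.06 = 38.94 → 39
rgb(8, 80, 39) = #085027.

#085027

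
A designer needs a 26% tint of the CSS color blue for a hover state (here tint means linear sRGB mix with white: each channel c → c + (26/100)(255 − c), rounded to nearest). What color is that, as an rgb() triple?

CSS blue is rgb(0, 0, 255).
Per channel, c → c + 0.26(255 − c):
  R: 0 + 0.26×(255−0) = 0 + 66.3 = 66.3 → 66
  G: 0 + 0.26×(255−0) = 0 + 66.3 = 66.3 → 66
  B: 255 + 0.26×(255−255) = 255 + 0 = 255 → 255

rgb(66, 66, 255)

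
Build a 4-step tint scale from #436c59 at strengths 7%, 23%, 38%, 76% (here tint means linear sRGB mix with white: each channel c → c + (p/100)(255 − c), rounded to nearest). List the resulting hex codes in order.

#436c59 is rgb(67, 108, 89).
7%: (67 + 13.16 = 80.16→80, 108 + 10.29 = 118.29→118, 89 + 11.62 = 100.62→101) → #507665
23%: (67 + 43.24 = 110.24→110, 108 + 33.81 = 141.81→142, 89 + 38.18 = 127.18→127) → #6e8e7f
38%: (67 + 71.44 = 138.44→138, 108 + 55.86 = 163.86→164, 89 + 63.08 = 152.08→152) → #8aa498
76%: (67 + 142.88 = 209.88→210, 108 + 111.72 = 219.72→220, 89 + 126.16 = 215.16→215) → #d2dcd7

#507665, #6e8e7f, #8aa498, #d2dcd7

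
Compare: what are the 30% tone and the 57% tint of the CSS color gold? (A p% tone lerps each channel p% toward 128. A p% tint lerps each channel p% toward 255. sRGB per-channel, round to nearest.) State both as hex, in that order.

#d9bd26, #ffee91

CSS gold is rgb(255, 215, 0).
30% tone:
  R: 255 + 0.3×(128−255) = 255 − 38.1 = 216.9 → 217
  G: 215 + 0.3×(128−215) = 215 − 26.1 = 188.9 → 189
  B: 0 + 0.3×(128−0) = 0 + 38.4 = 38.4 → 38
  → #d9bd26
57% tint:
  R: 255 + 0.57×(255−255) = 255 + 0 = 255 → 255
  G: 215 + 22.8 = 237.8 → 238
  B: 0 + 0.57×(255−0) = 0 + 145.35 = 145.35 → 145
  → #ffee91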